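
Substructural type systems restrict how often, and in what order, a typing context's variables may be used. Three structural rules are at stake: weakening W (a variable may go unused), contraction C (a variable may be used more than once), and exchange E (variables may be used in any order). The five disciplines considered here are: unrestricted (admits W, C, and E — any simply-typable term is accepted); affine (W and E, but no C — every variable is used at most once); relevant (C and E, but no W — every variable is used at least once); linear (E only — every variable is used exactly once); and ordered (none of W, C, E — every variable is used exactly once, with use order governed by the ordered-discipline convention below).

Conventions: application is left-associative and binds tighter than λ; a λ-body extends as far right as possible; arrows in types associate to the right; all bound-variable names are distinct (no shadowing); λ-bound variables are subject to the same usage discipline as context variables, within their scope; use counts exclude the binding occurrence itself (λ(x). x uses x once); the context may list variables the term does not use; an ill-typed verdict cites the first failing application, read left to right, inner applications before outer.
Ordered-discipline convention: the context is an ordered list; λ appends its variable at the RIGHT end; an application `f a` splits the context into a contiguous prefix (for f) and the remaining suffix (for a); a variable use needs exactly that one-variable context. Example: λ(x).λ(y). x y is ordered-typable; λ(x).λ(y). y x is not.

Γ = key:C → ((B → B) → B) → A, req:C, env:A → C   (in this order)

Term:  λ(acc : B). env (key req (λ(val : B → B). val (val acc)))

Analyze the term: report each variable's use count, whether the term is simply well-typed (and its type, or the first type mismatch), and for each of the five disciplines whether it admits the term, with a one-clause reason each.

usage: key: 1, req: 1, env: 1, acc [bound]: 1, val [bound]: 2
uses in reading order: env, key, req, val, val, acc
typing: the term checks, with type B → C
ordered: ✗, uses contraction: val ×2
linear: ✗, uses contraction: val ×2
affine: ✗, uses contraction: val ×2
relevant: ✓, at least one use each (key, req, env, acc, val)
unrestricted: ✓, simply typable at B → C; W, C, E all held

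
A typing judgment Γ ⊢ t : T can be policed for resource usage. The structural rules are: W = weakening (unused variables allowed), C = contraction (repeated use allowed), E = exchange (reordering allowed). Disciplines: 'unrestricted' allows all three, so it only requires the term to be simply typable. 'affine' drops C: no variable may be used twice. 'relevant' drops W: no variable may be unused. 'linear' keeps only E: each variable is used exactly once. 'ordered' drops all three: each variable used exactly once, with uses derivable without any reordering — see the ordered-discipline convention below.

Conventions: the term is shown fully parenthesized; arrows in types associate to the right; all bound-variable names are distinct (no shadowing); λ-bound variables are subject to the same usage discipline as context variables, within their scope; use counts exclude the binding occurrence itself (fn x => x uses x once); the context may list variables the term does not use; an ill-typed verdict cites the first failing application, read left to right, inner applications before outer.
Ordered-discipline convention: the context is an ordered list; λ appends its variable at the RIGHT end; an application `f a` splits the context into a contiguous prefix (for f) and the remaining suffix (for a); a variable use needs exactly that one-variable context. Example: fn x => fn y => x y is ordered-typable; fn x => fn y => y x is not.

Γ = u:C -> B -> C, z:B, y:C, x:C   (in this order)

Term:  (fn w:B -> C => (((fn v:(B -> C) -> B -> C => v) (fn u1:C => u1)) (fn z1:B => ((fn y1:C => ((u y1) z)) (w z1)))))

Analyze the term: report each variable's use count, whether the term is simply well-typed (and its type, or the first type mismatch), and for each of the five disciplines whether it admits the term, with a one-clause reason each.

variable uses: u: 1; z: 1; y: 0; x: 0; w [bound]: 1; v [bound]: 1; u1 [bound]: 1; z1 [bound]: 1; y1 [bound]: 1
use order (left to right): v, u1, u, y1, z, w, z1
typing: ill-typed: argument of type C -> C where (B -> C) -> B -> C is required
ordered: ✗ — not simply typable
linear: ✗ — fails simple typing
affine: ✗ — a type mismatch blocks all five
relevant: ✗ — the type mismatch rejects it
unrestricted: ✗ — not simply typable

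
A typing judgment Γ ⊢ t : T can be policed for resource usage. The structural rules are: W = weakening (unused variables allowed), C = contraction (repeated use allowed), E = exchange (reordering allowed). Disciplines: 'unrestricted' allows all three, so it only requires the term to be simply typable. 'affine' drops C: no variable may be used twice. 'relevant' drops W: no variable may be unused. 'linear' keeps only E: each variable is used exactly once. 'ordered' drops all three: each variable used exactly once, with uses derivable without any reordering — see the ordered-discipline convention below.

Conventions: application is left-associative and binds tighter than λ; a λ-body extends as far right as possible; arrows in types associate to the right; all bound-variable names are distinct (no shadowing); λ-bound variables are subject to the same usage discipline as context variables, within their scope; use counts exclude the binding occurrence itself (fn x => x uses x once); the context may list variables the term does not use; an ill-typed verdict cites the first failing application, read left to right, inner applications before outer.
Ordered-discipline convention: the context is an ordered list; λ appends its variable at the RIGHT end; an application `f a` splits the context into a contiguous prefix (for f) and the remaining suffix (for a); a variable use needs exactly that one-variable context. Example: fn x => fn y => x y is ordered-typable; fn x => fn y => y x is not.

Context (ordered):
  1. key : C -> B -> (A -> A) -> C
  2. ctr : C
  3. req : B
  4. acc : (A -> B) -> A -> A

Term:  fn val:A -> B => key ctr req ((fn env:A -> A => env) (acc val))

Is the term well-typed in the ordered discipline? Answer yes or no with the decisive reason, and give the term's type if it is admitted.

yes — key, ctr, req, acc, val, env once each; derivable with no W/C/E; term : (A -> B) -> C
usage: key ×1; ctr ×1; req ×1; acc ×1; val [bound] ×1; env [bound] ×1
uses in reading order: key, ctr, req, env, acc, val
typing: well-typed — term : (A -> B) -> C
all disciplines: ordered ✓, linear ✓, affine ✓, relevant ✓, unrestricted ✓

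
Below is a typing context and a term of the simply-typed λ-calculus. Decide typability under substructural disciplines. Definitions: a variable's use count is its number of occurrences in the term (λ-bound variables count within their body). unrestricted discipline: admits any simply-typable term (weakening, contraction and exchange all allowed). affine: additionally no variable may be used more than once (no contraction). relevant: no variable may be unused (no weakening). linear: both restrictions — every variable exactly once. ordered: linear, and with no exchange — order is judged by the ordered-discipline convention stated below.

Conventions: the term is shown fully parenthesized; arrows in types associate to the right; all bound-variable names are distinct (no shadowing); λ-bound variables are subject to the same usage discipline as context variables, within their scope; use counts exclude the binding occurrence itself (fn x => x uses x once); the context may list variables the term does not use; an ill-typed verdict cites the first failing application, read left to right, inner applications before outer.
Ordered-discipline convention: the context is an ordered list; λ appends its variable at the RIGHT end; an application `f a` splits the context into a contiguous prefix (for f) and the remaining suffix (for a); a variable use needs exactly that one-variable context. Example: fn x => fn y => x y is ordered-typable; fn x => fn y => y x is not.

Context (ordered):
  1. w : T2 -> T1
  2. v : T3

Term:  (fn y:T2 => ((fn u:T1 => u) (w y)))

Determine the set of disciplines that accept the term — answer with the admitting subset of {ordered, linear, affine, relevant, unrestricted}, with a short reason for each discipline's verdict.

admitted in: affine, unrestricted
counts: w=1; v=0; y (λ-bound)=1; u (λ-bound)=1
use order (left to right): u, w, y
typing: the term checks, with type T2 -> T1
ordered: ✗, v left unused
linear: ✗, v left unused
affine: ✓, no duplicate uses among w, v, y, u
relevant: ✗, v left unused
unrestricted: ✓, type-checks (T2 -> T1) and nothing is barred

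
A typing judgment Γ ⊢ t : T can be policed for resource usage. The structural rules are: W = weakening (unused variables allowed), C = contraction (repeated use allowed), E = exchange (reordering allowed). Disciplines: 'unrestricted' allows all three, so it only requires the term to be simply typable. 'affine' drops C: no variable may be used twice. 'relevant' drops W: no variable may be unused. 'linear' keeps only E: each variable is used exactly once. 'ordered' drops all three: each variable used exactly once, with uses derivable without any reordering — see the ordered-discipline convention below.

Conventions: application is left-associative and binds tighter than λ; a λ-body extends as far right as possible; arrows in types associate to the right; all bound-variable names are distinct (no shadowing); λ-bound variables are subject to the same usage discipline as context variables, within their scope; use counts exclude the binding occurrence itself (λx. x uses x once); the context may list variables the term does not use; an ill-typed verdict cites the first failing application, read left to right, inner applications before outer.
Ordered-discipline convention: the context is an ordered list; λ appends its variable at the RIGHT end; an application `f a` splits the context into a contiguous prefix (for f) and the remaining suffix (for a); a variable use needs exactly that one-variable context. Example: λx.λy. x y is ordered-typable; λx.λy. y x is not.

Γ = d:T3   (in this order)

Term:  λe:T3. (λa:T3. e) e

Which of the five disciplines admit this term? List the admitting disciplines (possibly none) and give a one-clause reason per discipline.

admitting disciplines: unrestricted
counts: d: 0; e [bound]: 2; a [bound]: 0
order of uses: e, e
typing: well-typed — term : T3 → T3
ordered: ✗, repeated use of e ×2; needs weakening: d, a unused
linear: ✗, repeated use of e ×2; needs weakening: d, a unused
affine: ✗, repeated use of e ×2
relevant: ✗, needs weakening: d, a unused
unrestricted: ✓, typability at T3 → T3 is all that's needed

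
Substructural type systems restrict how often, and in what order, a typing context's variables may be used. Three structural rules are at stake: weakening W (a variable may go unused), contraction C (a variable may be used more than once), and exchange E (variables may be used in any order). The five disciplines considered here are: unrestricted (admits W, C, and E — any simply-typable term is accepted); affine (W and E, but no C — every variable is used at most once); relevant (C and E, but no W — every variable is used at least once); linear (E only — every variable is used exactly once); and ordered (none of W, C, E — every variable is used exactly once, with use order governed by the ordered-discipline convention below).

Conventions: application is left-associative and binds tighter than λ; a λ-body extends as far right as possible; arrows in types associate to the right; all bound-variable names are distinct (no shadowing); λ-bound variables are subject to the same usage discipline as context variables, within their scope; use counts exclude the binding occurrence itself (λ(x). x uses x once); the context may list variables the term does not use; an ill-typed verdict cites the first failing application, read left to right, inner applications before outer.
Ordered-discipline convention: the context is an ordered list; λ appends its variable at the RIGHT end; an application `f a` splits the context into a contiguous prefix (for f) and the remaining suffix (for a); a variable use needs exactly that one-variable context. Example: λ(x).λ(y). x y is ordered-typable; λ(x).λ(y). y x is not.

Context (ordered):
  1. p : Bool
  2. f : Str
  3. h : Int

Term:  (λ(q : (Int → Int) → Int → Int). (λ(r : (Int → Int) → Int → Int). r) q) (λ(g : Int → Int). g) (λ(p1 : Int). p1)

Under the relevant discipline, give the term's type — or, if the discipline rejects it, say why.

not well-typed under relevant — unused: p, f, h — weakening required
use counts: p ×0; f ×0; h ×0; q [bound] ×1; r [bound] ×1; g [bound] ×1; p1 [bound] ×1
use order (left to right): r, q, g, p1
typing: well-typed at Int → Int
summary: ordered ✗ · linear ✗ · affine ✓ · relevant ✗ · unrestricted ✓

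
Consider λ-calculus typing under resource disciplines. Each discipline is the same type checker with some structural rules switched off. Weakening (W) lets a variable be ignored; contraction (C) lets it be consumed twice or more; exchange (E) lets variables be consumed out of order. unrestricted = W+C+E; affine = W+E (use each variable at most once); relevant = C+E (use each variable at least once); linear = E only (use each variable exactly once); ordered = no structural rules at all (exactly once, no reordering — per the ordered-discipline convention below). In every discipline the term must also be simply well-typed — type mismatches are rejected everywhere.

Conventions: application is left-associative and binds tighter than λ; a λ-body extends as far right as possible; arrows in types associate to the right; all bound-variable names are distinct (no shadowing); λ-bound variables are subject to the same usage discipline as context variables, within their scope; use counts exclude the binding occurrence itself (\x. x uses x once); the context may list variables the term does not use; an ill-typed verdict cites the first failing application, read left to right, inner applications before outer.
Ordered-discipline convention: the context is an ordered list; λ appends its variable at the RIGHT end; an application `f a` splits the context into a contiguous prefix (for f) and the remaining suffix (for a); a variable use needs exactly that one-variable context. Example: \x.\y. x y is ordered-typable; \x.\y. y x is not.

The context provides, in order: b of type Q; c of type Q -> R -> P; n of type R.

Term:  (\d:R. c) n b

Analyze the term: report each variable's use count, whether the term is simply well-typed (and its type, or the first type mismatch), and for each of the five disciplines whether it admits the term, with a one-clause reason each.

use counts: b ×1, c ×1, n ×1, d [bound] ×0
uses in reading order: c, n, b
typing: well-typed — term : R -> P
ordered ✗ (d never used (weakening))
linear ✗ (d never used (weakening))
affine ✓ (b, c, n, d: no repeats, contraction unneeded)
relevant ✗ (d never used (weakening))
unrestricted ✓ (simply typable at R -> P; W, C, E all held)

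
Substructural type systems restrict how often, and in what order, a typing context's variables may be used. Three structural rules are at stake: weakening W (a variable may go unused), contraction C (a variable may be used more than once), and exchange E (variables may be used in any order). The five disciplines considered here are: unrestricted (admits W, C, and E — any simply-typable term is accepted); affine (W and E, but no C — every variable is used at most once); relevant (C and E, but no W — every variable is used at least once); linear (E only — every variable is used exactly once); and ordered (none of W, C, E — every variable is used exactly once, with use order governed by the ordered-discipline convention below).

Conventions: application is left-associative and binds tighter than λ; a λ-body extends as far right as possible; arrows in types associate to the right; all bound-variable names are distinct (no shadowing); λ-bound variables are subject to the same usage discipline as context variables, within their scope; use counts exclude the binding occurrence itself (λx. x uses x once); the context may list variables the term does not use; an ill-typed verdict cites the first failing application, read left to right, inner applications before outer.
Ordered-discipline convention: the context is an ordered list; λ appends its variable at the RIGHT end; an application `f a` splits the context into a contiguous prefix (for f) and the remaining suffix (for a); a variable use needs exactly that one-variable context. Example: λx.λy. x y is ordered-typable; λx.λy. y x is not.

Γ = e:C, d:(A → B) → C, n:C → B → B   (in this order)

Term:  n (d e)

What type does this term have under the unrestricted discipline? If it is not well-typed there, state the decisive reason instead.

not well-typed under unrestricted — the type mismatch rejects it
counts: e: 1, d: 1, n: 1
use order (left to right): n, d, e
typing: ill-typed: a function awaiting A → B gets C
across the five disciplines: ordered ✗, linear ✗, affine ✗, relevant ✗, unrestricted ✗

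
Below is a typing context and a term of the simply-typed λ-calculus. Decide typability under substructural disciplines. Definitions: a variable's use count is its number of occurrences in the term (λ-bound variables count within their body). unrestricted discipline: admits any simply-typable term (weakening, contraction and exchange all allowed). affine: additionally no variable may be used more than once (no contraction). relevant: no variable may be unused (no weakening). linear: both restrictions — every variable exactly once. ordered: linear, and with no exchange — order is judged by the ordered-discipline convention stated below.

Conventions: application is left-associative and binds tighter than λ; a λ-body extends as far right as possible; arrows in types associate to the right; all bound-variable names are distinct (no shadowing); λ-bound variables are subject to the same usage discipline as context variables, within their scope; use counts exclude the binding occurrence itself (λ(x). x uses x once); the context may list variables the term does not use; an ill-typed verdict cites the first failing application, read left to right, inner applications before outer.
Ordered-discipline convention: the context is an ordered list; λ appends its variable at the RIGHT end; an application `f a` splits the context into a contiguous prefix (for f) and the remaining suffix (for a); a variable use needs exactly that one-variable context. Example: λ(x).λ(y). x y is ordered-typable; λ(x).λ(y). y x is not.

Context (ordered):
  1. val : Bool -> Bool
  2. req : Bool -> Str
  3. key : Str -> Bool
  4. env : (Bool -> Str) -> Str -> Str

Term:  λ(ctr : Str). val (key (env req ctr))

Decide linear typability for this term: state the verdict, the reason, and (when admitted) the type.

yes — single use per variable (val, req, key, env, ctr); term : Str -> Bool
usage: val: 1; req: 1; key: 1; env: 1; ctr (λ-bound): 1
use order (left to right): val, key, env, req, ctr
typing: ✓ — Str -> Bool
all disciplines: ordered ✗; linear ✓; affine ✓; relevant ✓; unrestricted ✓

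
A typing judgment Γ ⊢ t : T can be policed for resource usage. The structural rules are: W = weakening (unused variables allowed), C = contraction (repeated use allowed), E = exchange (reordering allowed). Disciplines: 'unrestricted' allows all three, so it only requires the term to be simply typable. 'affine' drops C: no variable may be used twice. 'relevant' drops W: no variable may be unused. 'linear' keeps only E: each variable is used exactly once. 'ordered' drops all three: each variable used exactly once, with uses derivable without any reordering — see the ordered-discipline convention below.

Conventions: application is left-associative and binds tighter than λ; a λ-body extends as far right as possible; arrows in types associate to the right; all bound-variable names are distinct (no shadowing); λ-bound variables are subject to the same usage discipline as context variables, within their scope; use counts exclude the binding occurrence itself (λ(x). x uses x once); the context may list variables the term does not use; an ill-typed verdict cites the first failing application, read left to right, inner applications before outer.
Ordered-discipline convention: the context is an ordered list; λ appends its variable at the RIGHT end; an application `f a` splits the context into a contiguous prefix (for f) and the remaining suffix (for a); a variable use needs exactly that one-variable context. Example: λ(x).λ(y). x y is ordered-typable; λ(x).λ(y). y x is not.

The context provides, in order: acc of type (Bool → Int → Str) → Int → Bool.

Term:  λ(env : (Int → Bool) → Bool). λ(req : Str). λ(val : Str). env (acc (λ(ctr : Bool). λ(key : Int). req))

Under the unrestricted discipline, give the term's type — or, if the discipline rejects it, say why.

term : ((Int → Bool) → Bool) → Str → Str → Bool
usage: acc=1, env (λ-bound)=1, req (λ-bound)=1, val (λ-bound)=0, ctr (λ-bound)=0, key (λ-bound)=0
use order (left to right): env, acc, req
typing: well-typed — term : ((Int → Bool) → Bool) → Str → Str → Bool
summary: ordered ✗, linear ✗, affine ✓, relevant ✗, unrestricted ✓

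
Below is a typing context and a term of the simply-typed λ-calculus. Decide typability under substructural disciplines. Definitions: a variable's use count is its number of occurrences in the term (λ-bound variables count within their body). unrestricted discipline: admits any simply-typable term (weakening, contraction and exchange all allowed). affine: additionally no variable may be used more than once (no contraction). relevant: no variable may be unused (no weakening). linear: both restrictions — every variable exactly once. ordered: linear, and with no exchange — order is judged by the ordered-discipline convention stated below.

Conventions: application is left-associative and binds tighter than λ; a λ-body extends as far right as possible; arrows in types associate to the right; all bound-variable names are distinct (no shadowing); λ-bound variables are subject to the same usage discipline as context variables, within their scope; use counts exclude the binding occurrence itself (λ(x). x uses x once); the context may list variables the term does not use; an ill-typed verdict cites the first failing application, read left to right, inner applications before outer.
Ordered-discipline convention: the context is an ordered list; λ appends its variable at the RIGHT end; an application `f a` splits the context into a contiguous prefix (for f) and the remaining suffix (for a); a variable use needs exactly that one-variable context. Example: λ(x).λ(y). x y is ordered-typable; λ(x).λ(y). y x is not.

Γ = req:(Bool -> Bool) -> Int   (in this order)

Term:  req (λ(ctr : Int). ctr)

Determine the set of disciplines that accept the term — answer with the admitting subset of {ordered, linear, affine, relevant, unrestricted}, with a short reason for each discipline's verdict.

admitted in: none
variable uses: req: 1, ctr [bound]: 1
left-to-right use order: req, ctr
typing: ill-typed: an application expects Bool -> Bool but receives Int -> Int
ordered: ✗ — not simply typable
linear: ✗ — fails simple typing
affine: ✗ — a type mismatch blocks all five
relevant: ✗ — the type mismatch rejects it
unrestricted: ✗ — not simply typable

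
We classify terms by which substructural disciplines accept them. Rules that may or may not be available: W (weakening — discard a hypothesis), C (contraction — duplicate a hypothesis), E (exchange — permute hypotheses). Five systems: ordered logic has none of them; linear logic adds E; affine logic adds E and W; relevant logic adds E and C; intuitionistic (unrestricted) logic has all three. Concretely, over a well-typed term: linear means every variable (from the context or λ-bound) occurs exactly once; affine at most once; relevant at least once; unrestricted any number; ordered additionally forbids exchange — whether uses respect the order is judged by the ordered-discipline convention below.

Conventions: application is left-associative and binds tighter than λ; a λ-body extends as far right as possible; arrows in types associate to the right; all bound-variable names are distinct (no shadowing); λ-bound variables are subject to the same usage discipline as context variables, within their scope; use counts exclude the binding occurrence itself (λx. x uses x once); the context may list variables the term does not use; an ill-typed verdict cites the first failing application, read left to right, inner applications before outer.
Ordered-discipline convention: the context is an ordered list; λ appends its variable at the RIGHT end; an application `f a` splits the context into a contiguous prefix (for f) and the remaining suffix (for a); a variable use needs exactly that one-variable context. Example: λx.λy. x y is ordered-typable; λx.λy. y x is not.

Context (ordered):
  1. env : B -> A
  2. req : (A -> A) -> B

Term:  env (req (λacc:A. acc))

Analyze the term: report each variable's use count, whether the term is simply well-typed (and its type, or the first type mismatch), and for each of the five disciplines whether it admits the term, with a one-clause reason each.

usage: env ×1, req ×1, acc (bound) ×1
order of uses: env, req, acc
typing: ✓ — A
ordered ✓ (one use each (env, req, acc); ordered split holds)
linear ✓ (single use per variable (env, req, acc))
affine ✓ (none of env, req, acc used more than once)
relevant ✓ (every one of env, req, acc appears)
unrestricted ✓ (simply typable at A; W, C, E all held)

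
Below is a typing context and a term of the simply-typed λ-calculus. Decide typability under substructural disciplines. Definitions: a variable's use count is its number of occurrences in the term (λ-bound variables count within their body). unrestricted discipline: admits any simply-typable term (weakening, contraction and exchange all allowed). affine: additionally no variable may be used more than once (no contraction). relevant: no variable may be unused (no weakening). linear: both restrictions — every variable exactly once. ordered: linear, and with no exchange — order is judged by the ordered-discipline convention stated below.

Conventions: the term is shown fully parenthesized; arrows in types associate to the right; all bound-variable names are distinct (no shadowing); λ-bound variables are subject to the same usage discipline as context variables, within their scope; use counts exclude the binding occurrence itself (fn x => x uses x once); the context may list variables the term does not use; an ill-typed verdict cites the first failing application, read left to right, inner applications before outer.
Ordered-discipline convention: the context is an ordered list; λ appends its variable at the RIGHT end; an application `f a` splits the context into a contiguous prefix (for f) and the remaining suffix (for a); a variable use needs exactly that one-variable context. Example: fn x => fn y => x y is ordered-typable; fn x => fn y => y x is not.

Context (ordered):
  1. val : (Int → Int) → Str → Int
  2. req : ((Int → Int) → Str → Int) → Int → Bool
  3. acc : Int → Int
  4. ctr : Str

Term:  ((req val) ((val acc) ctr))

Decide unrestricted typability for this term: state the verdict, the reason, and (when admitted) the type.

yes — well-typed at Bool; no restrictions here; term : Bool
variable uses: val: 2×; req: 1×; acc: 1×; ctr: 1×
left-to-right use order: req, val, val, acc, ctr
typing: well-typed at Bool
per-discipline verdicts: ordered ✗; linear ✗; affine ✗; relevant ✓; unrestricted ✓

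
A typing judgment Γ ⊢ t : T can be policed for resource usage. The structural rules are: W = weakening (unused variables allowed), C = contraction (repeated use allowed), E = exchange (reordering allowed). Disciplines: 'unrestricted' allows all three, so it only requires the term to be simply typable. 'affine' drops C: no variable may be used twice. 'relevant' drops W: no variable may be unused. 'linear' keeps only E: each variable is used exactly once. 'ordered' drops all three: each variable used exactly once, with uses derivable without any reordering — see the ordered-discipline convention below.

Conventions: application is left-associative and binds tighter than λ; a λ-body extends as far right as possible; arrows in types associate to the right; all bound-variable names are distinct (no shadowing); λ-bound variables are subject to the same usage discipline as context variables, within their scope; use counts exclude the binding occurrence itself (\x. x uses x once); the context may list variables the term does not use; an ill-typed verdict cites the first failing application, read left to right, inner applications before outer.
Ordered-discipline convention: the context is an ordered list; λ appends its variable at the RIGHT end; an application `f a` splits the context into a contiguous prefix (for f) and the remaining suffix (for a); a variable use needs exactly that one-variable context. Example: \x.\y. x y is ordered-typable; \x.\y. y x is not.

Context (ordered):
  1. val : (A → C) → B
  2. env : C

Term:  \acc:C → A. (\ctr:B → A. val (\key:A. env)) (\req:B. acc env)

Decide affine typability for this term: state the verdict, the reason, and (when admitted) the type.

no — uses contraction: env ×2
variable uses: val: 1, env: 2, acc (λ-bound): 1, ctr (λ-bound): 0, key (λ-bound): 0, req (λ-bound): 0
order of uses: val, env, acc, env
typing: well-typed — term : (C → A) → B
summary: ordered ✗, linear ✗, affine ✗, relevant ✗, unrestricted ✓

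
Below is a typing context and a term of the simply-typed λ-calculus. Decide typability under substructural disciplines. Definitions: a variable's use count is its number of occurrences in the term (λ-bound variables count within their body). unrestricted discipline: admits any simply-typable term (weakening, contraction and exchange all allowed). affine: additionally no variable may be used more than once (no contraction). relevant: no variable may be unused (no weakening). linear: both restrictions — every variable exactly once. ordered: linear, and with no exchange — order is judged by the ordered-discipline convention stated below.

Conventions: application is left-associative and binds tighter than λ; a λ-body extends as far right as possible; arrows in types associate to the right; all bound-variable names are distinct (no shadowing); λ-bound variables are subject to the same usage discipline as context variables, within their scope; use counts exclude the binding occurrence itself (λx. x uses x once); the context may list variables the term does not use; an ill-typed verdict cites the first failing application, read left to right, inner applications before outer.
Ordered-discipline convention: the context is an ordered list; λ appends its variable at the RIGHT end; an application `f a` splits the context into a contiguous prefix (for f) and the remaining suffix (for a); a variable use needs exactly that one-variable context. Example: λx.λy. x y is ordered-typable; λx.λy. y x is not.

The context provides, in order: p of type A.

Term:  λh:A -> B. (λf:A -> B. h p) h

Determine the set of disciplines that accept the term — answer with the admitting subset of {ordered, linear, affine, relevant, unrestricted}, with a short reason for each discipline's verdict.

admitted in: unrestricted
variable uses: p ×1; h (λ-bound) ×2; f (λ-bound) ×0
left-to-right use order: h, p, h
typing: well-typed — term : (A -> B) -> B
ordered ✗ (needs contraction — h ×2; unused: f — weakening required)
linear ✗ (needs contraction — h ×2; unused: f — weakening required)
affine ✗ (needs contraction — h ×2)
relevant ✗ (unused: f — weakening required)
unrestricted ✓ (type-checks ((A -> B) -> B) and nothing is barred)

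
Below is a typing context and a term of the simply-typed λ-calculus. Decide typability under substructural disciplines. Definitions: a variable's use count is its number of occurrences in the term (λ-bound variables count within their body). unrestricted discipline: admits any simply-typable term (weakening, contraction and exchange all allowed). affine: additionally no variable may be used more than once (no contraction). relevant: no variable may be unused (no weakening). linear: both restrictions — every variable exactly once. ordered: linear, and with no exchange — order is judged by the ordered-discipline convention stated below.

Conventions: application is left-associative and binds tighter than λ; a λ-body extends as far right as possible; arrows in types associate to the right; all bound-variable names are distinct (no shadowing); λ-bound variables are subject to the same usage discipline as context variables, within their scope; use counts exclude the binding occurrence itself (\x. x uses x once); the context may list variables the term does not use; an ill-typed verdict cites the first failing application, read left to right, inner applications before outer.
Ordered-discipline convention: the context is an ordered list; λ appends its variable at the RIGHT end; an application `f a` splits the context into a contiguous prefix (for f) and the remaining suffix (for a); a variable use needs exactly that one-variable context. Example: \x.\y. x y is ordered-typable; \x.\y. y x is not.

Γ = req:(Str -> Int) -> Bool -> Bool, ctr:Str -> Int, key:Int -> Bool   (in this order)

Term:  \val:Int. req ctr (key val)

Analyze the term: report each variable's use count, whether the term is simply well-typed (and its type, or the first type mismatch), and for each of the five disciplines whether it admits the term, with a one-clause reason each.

variable uses: req=1, ctr=1, key=1, val (bound)=1
use order (left to right): req, ctr, key, val
typing: the term checks, with type Int -> Bool
ordered ✓ (single-use (req, ctr, key, val), ordered derivation ok)
linear ✓ (each of req, ctr, key, val used exactly once)
affine ✓ (no duplicate uses among req, ctr, key, val)
relevant ✓ (at least one use each (req, ctr, key, val))
unrestricted ✓ (type-checks (Int -> Bool) and nothing is barred)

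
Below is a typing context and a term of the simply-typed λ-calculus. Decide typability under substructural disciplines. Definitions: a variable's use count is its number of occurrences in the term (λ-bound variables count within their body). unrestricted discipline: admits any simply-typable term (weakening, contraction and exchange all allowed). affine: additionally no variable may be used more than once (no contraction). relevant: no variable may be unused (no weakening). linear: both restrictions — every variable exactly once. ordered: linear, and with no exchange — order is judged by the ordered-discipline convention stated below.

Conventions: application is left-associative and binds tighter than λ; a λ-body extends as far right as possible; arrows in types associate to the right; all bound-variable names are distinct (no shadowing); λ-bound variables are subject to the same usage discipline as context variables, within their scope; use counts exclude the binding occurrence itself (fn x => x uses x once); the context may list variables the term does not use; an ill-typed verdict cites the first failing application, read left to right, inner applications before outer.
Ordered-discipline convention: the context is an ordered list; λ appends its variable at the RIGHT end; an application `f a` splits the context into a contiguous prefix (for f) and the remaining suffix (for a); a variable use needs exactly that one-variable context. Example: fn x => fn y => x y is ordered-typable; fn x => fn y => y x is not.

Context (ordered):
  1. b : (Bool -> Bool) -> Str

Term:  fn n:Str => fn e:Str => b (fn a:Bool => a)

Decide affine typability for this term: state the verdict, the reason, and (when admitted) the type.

yes — none of b, n, e, a used more than once; term : Str -> Str -> Str
usage: b: 1×; n (λ-bound): 0×; e (λ-bound): 0×; a (λ-bound): 1×
left-to-right use order: b, a
typing: ✓ — Str -> Str -> Str
summary: ordered ✗, linear ✗, affine ✓, relevant ✗, unrestricted ✓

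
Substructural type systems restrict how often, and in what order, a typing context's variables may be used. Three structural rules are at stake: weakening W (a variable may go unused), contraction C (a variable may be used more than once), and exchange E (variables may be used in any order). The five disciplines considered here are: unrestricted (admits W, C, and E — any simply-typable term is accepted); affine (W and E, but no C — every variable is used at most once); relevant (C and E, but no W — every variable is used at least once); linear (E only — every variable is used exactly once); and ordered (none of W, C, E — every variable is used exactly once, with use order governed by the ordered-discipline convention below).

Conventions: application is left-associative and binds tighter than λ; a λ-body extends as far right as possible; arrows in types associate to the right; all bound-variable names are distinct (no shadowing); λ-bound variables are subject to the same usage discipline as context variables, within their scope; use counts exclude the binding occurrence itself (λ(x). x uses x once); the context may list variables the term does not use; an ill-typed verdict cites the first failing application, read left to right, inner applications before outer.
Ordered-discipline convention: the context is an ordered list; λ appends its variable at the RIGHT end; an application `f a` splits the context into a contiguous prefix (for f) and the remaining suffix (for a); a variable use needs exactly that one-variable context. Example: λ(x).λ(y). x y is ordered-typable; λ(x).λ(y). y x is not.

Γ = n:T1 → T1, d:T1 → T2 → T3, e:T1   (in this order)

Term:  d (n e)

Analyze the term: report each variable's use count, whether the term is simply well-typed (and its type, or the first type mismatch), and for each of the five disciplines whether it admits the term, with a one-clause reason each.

variable uses: n: 1, d: 1, e: 1
left-to-right use order: d, n, e
typing: the term checks, with type T2 → T3
ordered: ✗ — no contiguous prefix/suffix split fits d, n, e
linear: ✓ — each of n, d, e used exactly once
affine: ✓ — n, d, e: no repeats, contraction unneeded
relevant: ✓ — every one of n, d, e appears
unrestricted: ✓ — type-checks (T2 → T3) and nothing is barred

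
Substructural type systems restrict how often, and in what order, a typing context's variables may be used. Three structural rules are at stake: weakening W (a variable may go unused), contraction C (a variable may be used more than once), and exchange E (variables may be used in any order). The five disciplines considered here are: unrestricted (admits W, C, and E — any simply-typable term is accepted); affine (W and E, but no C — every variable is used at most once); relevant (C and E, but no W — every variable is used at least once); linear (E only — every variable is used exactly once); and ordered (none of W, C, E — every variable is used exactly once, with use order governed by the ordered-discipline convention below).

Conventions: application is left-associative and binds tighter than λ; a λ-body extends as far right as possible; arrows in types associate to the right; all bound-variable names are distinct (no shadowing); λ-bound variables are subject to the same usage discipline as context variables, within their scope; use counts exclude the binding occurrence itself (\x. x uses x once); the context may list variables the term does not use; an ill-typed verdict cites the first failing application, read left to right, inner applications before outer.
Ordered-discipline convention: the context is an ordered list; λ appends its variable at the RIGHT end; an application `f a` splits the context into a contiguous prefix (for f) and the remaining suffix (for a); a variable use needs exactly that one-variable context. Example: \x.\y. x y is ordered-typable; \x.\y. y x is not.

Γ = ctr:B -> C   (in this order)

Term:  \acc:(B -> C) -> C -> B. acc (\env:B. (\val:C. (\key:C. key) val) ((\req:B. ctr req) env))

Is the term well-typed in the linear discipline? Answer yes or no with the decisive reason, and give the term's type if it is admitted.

yes — exactly-once usage across ctr, acc, env, val, key, req; term : ((B -> C) -> C -> B) -> C -> B
use counts: ctr=1; acc (λ-bound)=1; env (λ-bound)=1; val (λ-bound)=1; key (λ-bound)=1; req (λ-bound)=1
uses in reading order: acc, key, val, ctr, req, env
typing: well-typed at ((B -> C) -> C -> B) -> C -> B
summary: ordered ✗, linear ✓, affine ✓, relevant ✓, unrestricted ✓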